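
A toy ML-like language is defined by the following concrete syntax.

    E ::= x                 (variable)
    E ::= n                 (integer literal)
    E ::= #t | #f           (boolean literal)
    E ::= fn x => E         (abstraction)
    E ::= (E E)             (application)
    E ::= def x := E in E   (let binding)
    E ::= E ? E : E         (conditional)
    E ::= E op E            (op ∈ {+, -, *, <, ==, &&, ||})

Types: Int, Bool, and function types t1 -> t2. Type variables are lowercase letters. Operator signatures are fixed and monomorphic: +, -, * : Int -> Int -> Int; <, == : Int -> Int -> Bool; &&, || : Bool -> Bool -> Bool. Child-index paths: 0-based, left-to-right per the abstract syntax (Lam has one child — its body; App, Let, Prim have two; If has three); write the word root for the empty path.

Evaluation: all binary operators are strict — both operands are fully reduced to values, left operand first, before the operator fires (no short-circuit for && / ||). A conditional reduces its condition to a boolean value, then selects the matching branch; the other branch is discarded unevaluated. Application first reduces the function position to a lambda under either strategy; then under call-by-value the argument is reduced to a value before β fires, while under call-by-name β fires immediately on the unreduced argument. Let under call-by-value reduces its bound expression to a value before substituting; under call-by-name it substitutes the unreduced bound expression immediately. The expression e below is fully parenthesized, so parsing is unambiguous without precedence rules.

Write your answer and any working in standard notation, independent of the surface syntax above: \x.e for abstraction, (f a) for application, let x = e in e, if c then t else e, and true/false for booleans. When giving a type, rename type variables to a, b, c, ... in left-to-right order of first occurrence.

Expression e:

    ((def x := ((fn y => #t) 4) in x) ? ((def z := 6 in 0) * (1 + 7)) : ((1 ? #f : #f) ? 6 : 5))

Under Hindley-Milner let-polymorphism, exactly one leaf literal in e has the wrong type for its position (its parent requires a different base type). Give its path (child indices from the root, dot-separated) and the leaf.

Answer: 2.0.0 : 1

Derivation:
\y._ : a -> Bool
  unify a -> Bool ~ Int -> b
  unify a ~ Int
  unify Bool ~ b
_ _ : Bool
let x : Bool
x : Bool
  unify Bool ~ Bool
let z : Int
  unify Int ~ Int
  unify Int ~ Int
  unify Int ~ Int
  unify Int ~ Int
  unify Int ~ Bool
  FAIL: mismatch Int ~ Bool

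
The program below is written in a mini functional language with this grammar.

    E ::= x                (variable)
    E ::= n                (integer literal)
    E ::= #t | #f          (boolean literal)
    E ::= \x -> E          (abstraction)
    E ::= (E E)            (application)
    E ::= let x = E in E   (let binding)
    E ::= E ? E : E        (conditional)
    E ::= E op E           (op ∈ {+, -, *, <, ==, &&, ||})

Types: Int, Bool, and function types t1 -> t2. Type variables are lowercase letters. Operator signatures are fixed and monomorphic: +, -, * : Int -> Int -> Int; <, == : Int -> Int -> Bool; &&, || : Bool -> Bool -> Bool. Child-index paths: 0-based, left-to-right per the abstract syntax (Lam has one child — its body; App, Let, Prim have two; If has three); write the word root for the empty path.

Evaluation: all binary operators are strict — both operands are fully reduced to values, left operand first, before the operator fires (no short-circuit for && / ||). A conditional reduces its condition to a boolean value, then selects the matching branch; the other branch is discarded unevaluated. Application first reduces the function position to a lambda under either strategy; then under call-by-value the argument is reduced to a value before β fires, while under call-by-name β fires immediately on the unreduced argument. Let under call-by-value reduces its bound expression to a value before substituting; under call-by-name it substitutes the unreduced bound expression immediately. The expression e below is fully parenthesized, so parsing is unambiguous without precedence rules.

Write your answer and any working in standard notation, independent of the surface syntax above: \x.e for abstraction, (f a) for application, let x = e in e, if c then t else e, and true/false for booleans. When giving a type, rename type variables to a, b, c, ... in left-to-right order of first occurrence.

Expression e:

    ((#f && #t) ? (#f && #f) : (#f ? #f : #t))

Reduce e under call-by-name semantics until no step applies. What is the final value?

Trace:
step 0: (if (false && true) then (false && false) else (if false then false else true))
step 1: [delta@0] (if false then (false && false) else (if false then false else true))
step 2: [if@root] (if false then false else true)
step 3: [if@root] true

Answer: true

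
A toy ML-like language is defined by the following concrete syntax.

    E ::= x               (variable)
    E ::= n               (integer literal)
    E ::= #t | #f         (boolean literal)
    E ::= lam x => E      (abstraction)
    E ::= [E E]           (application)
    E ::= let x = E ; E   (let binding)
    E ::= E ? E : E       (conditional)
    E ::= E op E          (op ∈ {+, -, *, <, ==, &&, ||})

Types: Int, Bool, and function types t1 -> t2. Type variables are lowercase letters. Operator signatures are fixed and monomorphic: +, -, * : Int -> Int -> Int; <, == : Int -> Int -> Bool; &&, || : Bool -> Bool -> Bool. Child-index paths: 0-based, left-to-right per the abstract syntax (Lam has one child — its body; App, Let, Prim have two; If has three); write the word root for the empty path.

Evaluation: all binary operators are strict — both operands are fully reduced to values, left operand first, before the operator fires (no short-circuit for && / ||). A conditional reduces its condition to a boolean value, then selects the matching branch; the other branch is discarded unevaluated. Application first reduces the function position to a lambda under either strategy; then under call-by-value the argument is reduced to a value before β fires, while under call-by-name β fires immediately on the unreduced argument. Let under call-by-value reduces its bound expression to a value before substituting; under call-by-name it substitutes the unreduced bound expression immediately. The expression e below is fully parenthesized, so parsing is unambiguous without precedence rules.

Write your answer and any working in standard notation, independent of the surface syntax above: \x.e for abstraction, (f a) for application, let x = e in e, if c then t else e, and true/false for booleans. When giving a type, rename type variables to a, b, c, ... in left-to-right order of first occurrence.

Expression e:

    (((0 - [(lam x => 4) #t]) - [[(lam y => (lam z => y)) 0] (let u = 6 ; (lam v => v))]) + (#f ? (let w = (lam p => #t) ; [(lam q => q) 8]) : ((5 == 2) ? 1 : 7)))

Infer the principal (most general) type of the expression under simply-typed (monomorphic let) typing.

Answer: Int

Working:
  unify Int ~ Int
\x._ : a -> Int
  unify a -> Int ~ Bool -> b
  unify a ~ Bool
  unify Int ~ b
_ _ : Int
  unify Int ~ Int
  unify Int ~ Int
y : c
\z._ : d -> c
\y._ : c -> d -> c
  unify c -> d -> c ~ Int -> e
  unify c ~ Int
  unify d -> Int ~ e
_ _ : d -> Int
let u : Int
v : f
\v._ : f -> f
  unify d -> Int ~ (f -> f) -> g
  unify d ~ f -> f
  unify Int ~ g
_ _ : Int
  unify Int ~ Int
  unify Int ~ Int
  unify Bool ~ Bool
\p._ : h -> Bool
let w : h -> Bool
q : i
\q._ : i -> i
  unify i -> i ~ Int -> j
  unify i ~ Int
  unify Int ~ j
_ _ : Int
  unify Int ~ Int
  unify Int ~ Int
  unify Bool ~ Bool
  unify Int ~ Int
  unify Int ~ Int
  unify Int ~ Int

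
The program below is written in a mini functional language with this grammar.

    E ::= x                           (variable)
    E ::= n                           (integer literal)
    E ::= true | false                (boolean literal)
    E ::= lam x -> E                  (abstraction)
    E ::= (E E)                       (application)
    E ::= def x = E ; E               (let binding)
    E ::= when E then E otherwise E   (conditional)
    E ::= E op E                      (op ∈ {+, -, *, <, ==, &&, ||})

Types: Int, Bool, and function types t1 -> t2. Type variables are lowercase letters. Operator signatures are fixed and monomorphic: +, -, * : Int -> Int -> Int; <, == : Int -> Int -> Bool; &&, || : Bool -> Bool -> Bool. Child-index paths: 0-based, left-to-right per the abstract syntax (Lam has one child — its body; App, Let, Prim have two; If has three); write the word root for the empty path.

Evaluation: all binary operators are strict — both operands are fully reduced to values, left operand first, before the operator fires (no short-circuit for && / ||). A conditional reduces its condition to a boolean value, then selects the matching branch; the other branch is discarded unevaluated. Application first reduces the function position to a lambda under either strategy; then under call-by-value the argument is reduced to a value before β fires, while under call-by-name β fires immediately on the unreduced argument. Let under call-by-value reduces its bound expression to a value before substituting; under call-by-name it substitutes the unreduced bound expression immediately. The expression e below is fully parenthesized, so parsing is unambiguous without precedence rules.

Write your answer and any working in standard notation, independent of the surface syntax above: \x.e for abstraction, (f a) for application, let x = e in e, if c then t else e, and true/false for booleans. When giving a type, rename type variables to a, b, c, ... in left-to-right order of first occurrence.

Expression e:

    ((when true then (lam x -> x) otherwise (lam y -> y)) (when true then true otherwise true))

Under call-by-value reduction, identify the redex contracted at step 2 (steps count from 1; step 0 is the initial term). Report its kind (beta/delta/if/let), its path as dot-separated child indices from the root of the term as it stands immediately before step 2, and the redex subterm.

Answer: if at 1 : (if true then true else true)

Derivation:
step 0: ((if true then (\x.x) else (\y.y)) (if true then true else true))
step 1: [if@0] ((\x.x) (if true then true else true))
step 2: [if@1] ((\x.x) true)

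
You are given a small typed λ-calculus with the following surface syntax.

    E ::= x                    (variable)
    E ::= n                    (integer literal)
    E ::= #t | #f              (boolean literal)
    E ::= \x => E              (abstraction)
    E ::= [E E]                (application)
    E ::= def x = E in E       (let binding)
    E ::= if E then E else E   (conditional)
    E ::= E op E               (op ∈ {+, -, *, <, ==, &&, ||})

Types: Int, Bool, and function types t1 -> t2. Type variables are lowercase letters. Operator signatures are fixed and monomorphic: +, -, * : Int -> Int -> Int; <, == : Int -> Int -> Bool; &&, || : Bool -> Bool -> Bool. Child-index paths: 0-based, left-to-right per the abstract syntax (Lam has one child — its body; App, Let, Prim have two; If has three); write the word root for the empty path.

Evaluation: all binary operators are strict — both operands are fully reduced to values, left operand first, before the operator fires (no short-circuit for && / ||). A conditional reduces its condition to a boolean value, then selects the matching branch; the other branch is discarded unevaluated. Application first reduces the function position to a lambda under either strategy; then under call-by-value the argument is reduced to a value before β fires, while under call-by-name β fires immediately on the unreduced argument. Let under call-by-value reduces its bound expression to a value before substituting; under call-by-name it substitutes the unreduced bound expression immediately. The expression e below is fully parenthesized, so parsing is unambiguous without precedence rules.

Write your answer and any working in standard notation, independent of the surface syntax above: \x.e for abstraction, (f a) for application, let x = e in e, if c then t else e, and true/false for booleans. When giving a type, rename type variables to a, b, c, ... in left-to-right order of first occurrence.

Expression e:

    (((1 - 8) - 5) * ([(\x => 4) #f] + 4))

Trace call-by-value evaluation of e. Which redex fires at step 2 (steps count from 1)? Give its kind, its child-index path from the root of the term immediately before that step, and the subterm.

Working:
step 0: (((1 - 8) - 5) * (((\x.4) false) + 4))
step 1: [delta@0.0] ((-7 - 5) * (((\x.4) false) + 4))
step 2: [delta@0] (-12 * (((\x.4) false) + 4))

Answer: delta at 0 : (-7 - 5)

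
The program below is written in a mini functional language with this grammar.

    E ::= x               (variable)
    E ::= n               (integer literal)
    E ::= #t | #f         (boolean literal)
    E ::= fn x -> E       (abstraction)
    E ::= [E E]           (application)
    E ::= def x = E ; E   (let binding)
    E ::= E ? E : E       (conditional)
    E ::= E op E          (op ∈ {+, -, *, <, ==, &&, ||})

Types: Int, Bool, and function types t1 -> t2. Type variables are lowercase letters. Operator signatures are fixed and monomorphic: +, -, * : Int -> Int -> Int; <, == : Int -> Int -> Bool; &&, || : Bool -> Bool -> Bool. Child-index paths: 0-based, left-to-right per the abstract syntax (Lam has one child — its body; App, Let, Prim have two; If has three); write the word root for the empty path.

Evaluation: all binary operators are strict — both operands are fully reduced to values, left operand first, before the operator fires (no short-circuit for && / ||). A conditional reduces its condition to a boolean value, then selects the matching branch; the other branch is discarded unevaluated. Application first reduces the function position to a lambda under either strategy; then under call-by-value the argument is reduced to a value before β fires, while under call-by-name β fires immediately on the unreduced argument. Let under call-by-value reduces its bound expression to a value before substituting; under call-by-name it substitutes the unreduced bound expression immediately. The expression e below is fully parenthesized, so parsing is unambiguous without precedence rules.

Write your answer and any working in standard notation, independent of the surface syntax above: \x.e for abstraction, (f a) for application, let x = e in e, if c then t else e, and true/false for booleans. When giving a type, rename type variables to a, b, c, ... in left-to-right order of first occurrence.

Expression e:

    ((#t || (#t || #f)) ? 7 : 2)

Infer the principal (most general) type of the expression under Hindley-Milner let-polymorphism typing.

Derivation:
  unify Bool ~ Bool
  unify Bool ~ Bool
  unify Bool ~ Bool
  unify Bool ~ Bool
  unify Bool ~ Bool
  unify Int ~ Int

Answer: Int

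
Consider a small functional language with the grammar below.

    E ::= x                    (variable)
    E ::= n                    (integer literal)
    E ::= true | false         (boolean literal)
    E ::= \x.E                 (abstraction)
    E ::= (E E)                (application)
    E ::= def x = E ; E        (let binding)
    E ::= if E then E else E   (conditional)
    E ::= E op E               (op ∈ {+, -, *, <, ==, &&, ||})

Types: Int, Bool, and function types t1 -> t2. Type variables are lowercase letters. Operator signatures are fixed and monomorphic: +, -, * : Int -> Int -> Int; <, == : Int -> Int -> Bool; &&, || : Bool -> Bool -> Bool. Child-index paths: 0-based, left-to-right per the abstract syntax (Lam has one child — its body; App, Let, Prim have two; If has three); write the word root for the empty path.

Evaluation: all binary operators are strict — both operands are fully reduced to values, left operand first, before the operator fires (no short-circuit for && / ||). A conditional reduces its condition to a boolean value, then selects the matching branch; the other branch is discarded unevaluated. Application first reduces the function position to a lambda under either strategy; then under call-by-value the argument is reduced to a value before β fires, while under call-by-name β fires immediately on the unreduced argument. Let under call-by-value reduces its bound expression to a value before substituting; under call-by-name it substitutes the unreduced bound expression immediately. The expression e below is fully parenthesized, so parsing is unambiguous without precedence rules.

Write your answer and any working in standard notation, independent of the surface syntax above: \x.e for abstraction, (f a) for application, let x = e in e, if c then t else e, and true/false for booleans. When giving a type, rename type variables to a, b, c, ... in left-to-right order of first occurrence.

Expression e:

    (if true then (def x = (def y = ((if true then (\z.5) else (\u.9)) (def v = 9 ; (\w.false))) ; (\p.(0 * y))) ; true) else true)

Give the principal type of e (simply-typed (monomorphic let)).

Working:
  unify Bool ~ Bool
  unify Bool ~ Bool
\z._ : a -> Int
\u._ : b -> Int
  unify a -> Int ~ b -> Int
  unify a ~ b
  unify Int ~ Int
let v : Int
\w._ : c -> Bool
  unify b -> Int ~ (c -> Bool) -> d
  unify b ~ c -> Bool
  unify Int ~ d
_ _ : Int
let y : Int
  unify Int ~ Int
y : Int
  unify Int ~ Int
\p._ : e -> Int
let x : e -> Int
  unify Bool ~ Bool

Answer: Bool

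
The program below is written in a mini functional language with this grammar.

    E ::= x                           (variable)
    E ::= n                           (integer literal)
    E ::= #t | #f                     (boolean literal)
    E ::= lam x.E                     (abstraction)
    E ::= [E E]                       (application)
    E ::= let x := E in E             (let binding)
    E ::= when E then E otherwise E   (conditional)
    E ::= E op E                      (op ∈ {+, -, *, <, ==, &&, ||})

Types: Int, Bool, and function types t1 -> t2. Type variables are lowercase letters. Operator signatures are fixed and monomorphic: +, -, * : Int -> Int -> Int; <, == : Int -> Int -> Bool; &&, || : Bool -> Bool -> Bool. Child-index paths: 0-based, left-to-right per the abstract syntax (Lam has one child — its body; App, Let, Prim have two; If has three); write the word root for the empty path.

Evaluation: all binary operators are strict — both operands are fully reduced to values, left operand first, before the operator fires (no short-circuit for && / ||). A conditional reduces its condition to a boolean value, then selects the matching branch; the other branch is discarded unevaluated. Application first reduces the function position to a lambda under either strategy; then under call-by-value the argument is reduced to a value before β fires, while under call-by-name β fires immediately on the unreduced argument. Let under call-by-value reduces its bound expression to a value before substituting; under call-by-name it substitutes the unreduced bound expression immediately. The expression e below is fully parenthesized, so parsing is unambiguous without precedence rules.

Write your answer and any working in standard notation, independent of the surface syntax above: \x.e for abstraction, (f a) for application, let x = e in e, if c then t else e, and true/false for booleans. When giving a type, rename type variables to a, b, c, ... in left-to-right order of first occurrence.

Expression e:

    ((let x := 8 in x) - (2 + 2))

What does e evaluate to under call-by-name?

Derivation:
step 0: ((let x = 8 in x) - (2 + 2))
step 1: [let@0] (8 - (2 + 2))
step 2: [delta@1] (8 - 4)
step 3: [delta@root] 4

Answer: 4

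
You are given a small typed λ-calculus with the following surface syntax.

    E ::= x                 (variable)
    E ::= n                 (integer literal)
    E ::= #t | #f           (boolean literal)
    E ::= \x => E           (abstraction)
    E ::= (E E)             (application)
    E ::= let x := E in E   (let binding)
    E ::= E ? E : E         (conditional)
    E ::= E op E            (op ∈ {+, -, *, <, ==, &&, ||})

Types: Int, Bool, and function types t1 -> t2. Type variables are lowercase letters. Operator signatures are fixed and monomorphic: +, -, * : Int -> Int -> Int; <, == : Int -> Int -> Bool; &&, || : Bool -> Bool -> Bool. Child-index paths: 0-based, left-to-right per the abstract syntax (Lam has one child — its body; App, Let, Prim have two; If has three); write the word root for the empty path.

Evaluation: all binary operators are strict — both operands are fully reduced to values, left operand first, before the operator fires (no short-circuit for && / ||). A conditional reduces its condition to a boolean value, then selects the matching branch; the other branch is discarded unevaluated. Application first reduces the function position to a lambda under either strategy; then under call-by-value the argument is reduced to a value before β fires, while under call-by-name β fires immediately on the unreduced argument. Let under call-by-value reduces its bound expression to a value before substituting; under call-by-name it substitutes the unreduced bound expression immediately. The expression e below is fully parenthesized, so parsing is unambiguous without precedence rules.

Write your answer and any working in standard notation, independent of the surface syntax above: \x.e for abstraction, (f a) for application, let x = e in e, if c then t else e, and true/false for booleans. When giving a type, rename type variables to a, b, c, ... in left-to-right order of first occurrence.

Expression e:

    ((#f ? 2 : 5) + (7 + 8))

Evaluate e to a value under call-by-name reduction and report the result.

Trace:
step 0: ((if false then 2 else 5) + (7 + 8))
step 1: [if@0] (5 + (7 + 8))
step 2: [delta@1] (5 + 15)
step 3: [delta@root] 20

Answer: 20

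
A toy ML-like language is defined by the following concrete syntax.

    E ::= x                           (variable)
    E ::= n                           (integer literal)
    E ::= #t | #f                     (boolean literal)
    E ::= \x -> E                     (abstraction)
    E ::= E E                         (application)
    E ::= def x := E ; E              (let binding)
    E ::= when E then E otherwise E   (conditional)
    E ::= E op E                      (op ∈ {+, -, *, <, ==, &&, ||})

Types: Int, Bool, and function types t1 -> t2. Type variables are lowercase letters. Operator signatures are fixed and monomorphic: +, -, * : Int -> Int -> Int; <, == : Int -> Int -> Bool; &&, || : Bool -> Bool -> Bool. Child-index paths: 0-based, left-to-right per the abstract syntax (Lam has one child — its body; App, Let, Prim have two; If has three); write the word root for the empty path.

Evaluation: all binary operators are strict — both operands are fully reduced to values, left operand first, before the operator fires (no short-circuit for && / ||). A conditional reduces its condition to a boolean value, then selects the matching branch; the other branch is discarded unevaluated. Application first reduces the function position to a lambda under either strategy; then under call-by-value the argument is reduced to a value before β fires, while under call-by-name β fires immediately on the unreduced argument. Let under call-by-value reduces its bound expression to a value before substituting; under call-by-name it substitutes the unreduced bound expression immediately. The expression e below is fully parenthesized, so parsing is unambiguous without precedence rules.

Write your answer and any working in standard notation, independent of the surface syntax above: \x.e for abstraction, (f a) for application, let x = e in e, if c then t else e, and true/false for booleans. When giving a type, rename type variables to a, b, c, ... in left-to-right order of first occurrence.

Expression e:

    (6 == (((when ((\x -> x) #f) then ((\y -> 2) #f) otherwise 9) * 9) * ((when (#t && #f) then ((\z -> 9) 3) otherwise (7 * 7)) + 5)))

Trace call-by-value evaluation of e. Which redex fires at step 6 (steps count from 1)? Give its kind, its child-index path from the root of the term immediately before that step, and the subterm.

Derivation:
step 0: (6 == (((if ((\x.x) false) then ((\y.2) false) else 9) * 9) * ((if (true && false) then ((\z.9) 3) else (7 * 7)) + 5)))
step 1: [beta@1.0.0.0] (6 == (((if false then ((\y.2) false) else 9) * 9) * ((if (true && false) then ((\z.9) 3) else (7 * 7)) + 5)))
step 2: [if@1.0.0] (6 == ((9 * 9) * ((if (true && false) then ((\z.9) 3) else (7 * 7)) + 5)))
step 3: [delta@1.0] (6 == (81 * ((if (true && false) then ((\z.9) 3) else (7 * 7)) + 5)))
step 4: [delta@1.1.0.0] (6 == (81 * ((if false then ((\z.9) 3) else (7 * 7)) + 5)))
step 5: [if@1.1.0] (6 == (81 * ((7 * 7) + 5)))
step 6: [delta@1.1.0] (6 == (81 * (49 + 5)))

Answer: delta at 1.1.0 : (7 * 7)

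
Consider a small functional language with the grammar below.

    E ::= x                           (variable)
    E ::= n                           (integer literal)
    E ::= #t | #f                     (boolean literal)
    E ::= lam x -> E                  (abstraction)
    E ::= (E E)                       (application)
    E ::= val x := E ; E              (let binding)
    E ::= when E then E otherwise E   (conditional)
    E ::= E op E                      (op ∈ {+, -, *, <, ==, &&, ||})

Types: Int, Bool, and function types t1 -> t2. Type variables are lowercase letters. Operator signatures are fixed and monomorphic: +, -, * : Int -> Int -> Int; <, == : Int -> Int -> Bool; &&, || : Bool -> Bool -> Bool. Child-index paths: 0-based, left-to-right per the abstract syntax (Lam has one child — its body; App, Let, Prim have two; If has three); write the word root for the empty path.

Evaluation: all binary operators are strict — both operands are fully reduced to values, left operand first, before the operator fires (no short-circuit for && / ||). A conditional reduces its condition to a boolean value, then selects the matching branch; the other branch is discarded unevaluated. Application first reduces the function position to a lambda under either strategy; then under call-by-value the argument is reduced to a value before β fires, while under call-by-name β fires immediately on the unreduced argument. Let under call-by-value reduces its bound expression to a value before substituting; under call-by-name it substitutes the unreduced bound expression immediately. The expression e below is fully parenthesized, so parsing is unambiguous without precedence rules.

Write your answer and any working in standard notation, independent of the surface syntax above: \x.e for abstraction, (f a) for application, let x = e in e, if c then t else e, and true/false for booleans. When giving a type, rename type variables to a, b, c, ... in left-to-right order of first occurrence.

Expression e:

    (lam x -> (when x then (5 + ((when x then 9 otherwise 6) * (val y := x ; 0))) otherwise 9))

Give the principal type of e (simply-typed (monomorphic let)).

Working:
x : a
  unify a ~ Bool
  unify Int ~ Int
x : Bool
  unify Bool ~ Bool
  unify Int ~ Int
  unify Int ~ Int
x : Bool
let y : Bool
  unify Int ~ Int
  unify Int ~ Int
  unify Int ~ Int
\x._ : Bool -> Int

Answer: Bool -> Int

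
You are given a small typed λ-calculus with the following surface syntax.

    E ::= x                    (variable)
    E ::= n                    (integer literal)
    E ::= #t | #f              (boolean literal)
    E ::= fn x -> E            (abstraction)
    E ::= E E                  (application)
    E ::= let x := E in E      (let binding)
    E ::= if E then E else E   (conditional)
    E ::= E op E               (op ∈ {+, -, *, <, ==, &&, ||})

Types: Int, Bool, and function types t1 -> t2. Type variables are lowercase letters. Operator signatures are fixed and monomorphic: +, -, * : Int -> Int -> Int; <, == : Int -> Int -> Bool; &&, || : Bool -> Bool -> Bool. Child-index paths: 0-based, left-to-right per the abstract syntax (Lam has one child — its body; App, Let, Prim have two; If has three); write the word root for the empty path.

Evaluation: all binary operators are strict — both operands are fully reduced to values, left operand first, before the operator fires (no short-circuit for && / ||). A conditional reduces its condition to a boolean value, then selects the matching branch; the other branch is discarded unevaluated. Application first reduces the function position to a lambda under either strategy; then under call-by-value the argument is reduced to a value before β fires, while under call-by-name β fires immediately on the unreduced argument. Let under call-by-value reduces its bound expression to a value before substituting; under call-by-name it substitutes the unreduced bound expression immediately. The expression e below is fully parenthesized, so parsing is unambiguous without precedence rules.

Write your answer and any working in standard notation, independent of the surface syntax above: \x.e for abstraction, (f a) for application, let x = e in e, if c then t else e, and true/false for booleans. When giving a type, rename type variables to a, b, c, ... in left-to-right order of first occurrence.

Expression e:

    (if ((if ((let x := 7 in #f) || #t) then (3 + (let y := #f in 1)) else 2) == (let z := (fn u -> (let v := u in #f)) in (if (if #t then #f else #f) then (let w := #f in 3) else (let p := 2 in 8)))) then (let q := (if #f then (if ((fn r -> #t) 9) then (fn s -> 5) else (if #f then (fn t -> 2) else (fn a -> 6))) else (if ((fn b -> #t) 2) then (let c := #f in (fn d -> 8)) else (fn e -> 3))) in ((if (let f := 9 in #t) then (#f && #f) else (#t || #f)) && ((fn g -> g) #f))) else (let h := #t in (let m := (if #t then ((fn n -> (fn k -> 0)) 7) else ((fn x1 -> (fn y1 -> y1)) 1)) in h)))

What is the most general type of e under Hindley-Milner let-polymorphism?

Trace:
let x : Int
  unify Bool ~ Bool
  unify Bool ~ Bool
  unify Bool ~ Bool
  unify Int ~ Int
let y : Bool
  unify Int ~ Int
  unify Int ~ Int
  unify Int ~ Int
u : a
let v : a
\u._ : a -> Bool
let z : forall. a -> Bool
  unify Bool ~ Bool
  unify Bool ~ Bool
  unify Bool ~ Bool
let w : Bool
let p : Int
  unify Int ~ Int
  unify Int ~ Int
  unify Bool ~ Bool
  unify Bool ~ Bool
\r._ : b -> Bool
  unify b -> Bool ~ Int -> c
  unify b ~ Int
  unify Bool ~ c
_ _ : Bool
  unify Bool ~ Bool
\s._ : d -> Int
  unify Bool ~ Bool
\t._ : e -> Int
\a._ : f -> Int
  unify e -> Int ~ f -> Int
  unify e ~ f
  unify Int ~ Int
  unify d -> Int ~ f -> Int
  unify d ~ f
  unify Int ~ Int
\b._ : g -> Bool
  unify g -> Bool ~ Int -> h
  unify g ~ Int
  unify Bool ~ h
_ _ : Bool
  unify Bool ~ Bool
let c : Bool
\d._ : i -> Int
\e._ : j -> Int
  unify i -> Int ~ j -> Int
  unify i ~ j
  unify Int ~ Int
  unify f -> Int ~ j -> Int
  unify f ~ j
  unify Int ~ Int
let q : forall. j -> Int
let f : Int
  unify Bool ~ Bool
  unify Bool ~ Bool
  unify Bool ~ Bool
  unify Bool ~ Bool
  unify Bool ~ Bool
  unify Bool ~ Bool
  unify Bool ~ Bool
g : k
\g._ : k -> k
  unify k -> k ~ Bool -> l
  unify k ~ Bool
  unify Bool ~ l
_ _ : Bool
  unify Bool ~ Bool
let h : Bool
  unify Bool ~ Bool
\k._ : n -> Int
\n._ : m -> n -> Int
  unify m -> n -> Int ~ Int -> o
  unify m ~ Int
  unify n -> Int ~ o
_ _ : n -> Int
y1 : q
\y1._ : q -> q
\x1._ : p -> q -> q
  unify p -> q -> q ~ Int -> r
  unify p ~ Int
  unify q -> q ~ r
_ _ : q -> q
  unify n -> Int ~ q -> q
  unify n ~ q
  unify Int ~ q
let m : Int -> Int
h : Bool
  unify Bool ~ Bool

Answer: Bool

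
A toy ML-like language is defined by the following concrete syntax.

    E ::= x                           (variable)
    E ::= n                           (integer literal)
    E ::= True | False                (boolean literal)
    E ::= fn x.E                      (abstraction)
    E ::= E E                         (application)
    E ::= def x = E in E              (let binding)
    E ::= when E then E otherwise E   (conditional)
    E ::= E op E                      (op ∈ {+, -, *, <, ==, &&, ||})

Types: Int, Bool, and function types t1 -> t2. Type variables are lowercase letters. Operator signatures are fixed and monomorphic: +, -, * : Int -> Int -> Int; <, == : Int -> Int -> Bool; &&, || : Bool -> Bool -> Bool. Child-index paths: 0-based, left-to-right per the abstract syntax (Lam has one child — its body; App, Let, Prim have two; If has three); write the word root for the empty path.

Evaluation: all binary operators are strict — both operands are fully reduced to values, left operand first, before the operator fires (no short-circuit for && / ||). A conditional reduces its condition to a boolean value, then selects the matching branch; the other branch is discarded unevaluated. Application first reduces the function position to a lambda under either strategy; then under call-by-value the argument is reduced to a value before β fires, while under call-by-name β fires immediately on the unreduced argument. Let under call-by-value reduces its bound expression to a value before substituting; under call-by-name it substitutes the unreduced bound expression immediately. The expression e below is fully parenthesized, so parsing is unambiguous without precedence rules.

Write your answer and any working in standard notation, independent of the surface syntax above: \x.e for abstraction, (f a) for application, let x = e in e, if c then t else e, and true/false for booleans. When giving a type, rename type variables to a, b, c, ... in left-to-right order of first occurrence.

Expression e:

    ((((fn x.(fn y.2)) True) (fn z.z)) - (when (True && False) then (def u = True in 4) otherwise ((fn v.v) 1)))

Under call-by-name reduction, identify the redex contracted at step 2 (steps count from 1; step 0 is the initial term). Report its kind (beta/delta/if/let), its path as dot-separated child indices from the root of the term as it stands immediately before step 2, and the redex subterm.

Derivation:
step 0: ((((\x.(\y.2)) true) (\z.z)) - (if (true && false) then (let u = true in 4) else ((\v.v) 1)))
step 1: [beta@0.0] (((\y.2) (\z.z)) - (if (true && false) then (let u = true in 4) else ((\v.v) 1)))
step 2: [beta@0] (2 - (if (true && false) then (let u = true in 4) else ((\v.v) 1)))

Answer: beta at 0 : ((\y.2) (\z.z))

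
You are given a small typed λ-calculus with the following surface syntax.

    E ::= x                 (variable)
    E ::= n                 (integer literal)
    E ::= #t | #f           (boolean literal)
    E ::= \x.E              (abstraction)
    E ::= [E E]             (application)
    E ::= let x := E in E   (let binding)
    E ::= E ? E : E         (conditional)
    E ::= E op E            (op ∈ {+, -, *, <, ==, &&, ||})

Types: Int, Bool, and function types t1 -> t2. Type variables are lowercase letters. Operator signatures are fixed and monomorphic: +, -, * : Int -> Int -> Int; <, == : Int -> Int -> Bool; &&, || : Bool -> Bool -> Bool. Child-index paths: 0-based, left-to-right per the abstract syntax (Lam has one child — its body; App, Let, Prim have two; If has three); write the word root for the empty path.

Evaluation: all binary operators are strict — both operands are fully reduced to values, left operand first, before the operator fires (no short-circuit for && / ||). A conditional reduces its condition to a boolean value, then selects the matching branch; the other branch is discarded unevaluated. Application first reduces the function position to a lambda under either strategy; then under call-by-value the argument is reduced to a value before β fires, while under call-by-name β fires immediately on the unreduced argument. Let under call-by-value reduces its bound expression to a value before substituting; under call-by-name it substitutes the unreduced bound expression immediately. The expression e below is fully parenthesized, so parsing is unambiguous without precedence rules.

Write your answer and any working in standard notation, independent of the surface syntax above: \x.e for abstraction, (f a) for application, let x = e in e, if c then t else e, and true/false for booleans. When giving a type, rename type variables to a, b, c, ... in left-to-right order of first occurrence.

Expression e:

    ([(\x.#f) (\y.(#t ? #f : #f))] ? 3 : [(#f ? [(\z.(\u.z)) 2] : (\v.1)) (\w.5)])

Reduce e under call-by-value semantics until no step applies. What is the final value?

Working:
step 0: (if ((\x.false) (\y.(if true then false else false))) then 3 else ((if false then ((\z.(\u.z)) 2) else (\v.1)) (\w.5)))
step 1: [beta@0] (if false then 3 else ((if false then ((\z.(\u.z)) 2) else (\v.1)) (\w.5)))
step 2: [if@root] ((if false then ((\z.(\u.z)) 2) else (\v.1)) (\w.5))
step 3: [if@0] ((\v.1) (\w.5))
step 4: [beta@root] 1

Answer: 1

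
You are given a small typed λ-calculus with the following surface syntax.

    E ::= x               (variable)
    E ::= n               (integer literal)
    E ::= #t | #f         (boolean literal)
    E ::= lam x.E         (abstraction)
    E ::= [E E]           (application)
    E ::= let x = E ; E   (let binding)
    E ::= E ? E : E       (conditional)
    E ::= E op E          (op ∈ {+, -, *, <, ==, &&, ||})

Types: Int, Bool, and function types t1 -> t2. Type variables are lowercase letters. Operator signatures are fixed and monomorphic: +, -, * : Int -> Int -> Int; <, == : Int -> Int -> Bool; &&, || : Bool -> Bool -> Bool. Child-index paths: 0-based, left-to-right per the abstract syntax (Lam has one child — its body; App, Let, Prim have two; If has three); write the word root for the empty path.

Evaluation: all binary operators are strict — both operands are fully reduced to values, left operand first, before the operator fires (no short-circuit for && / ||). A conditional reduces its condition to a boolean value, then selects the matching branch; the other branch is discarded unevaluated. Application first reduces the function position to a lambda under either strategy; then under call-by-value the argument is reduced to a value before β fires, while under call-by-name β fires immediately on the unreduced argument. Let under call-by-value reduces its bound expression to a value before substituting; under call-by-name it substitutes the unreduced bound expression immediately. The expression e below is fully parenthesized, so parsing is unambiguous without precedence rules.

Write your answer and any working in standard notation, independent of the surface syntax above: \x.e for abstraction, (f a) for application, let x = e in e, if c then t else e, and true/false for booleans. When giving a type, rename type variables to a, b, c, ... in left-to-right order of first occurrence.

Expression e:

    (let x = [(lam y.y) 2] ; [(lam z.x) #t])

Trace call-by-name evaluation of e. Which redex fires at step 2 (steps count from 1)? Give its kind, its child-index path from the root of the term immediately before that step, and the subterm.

Answer: beta at root : ((\z.((\y.y) 2)) true)

Derivation:
step 0: (let x = ((\y.y) 2) in ((\z.x) true))
step 1: [let@root] ((\z.((\y.y) 2)) true)
step 2: [beta@root] ((\y.y) 2)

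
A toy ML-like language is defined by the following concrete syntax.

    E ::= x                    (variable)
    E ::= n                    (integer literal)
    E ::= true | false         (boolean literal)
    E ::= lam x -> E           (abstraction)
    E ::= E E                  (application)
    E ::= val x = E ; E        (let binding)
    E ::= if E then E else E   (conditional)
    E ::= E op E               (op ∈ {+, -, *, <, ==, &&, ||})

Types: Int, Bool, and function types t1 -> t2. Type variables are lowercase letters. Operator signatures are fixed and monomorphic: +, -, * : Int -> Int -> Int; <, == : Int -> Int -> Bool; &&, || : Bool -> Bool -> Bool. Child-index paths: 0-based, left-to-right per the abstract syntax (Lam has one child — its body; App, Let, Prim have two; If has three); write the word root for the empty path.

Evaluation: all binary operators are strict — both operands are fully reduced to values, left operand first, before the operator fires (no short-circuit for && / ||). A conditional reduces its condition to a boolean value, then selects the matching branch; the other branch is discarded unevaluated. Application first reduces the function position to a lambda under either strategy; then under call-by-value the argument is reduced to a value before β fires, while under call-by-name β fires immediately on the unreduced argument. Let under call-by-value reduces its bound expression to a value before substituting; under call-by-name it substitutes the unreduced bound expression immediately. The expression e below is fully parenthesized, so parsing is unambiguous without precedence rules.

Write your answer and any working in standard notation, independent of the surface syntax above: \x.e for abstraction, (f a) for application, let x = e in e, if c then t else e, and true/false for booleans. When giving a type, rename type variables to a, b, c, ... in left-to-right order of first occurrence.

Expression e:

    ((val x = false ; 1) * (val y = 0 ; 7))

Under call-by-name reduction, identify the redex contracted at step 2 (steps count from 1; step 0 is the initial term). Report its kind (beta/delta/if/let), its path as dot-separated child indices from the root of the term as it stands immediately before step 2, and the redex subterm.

Derivation:
step 0: ((let x = false in 1) * (let y = 0 in 7))
step 1: [let@0] (1 * (let y = 0 in 7))
step 2: [let@1] (1 * 7)

Answer: let at 1 : (let y = 0 in 7)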